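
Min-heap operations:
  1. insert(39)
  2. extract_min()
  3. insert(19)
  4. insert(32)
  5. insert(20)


insert(39) -> [39]
extract_min()->39, []
insert(19) -> [19]
insert(32) -> [19, 32]
insert(20) -> [19, 32, 20]

Final heap: [19, 32, 20]


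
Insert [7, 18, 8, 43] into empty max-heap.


Insert 7: [7]
Insert 18: [18, 7]
Insert 8: [18, 7, 8]
Insert 43: [43, 18, 8, 7]

Final heap: [43, 18, 8, 7]


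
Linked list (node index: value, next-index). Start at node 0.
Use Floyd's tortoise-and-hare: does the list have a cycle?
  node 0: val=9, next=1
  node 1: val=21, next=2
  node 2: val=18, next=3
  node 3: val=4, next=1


Floyd's tortoise (slow, +1) and hare (fast, +2):
  init: slow=0, fast=0
  step 1: slow=1, fast=2
  step 2: slow=2, fast=1
  step 3: slow=3, fast=3
  slow == fast at node 3: cycle detected

Cycle: yes


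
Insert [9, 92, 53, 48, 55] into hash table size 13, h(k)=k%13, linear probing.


Insert 9: h=9 -> slot 9
Insert 92: h=1 -> slot 1
Insert 53: h=1, 1 probes -> slot 2
Insert 48: h=9, 1 probes -> slot 10
Insert 55: h=3 -> slot 3

Table: [None, 92, 53, 55, None, None, None, None, None, 9, 48, None, None]


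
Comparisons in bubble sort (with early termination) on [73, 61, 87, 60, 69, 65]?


Algorithm: bubble sort (with early termination)
Input: [73, 61, 87, 60, 69, 65]
Sorted: [60, 61, 65, 69, 73, 87]

14


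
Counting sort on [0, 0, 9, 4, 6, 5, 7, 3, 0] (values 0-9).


Input: [0, 0, 9, 4, 6, 5, 7, 3, 0]
Counts: [3, 0, 0, 1, 1, 1, 1, 1, 0, 1]

Sorted: [0, 0, 0, 3, 4, 5, 6, 7, 9]


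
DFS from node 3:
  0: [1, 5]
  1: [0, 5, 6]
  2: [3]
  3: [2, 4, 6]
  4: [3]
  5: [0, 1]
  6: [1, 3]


Visit 3, push [6, 4, 2]
Visit 2, push []
Visit 4, push []
Visit 6, push [1]
Visit 1, push [5, 0]
Visit 0, push [5]
Visit 5, push []

DFS order: [3, 2, 4, 6, 1, 0, 5]


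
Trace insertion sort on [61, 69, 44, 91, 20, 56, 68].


Initial: [61, 69, 44, 91, 20, 56, 68]
Insert 69: [61, 69, 44, 91, 20, 56, 68]
Insert 44: [44, 61, 69, 91, 20, 56, 68]
Insert 91: [44, 61, 69, 91, 20, 56, 68]
Insert 20: [20, 44, 61, 69, 91, 56, 68]
Insert 56: [20, 44, 56, 61, 69, 91, 68]
Insert 68: [20, 44, 56, 61, 68, 69, 91]

Sorted: [20, 44, 56, 61, 68, 69, 91]


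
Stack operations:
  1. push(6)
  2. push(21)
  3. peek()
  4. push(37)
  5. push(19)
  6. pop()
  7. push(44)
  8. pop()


push(6) -> [6]
push(21) -> [6, 21]
peek()->21
push(37) -> [6, 21, 37]
push(19) -> [6, 21, 37, 19]
pop()->19, [6, 21, 37]
push(44) -> [6, 21, 37, 44]
pop()->44, [6, 21, 37]

Final stack: [6, 21, 37]


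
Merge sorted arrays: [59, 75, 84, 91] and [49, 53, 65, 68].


Take 49 from B
Take 53 from B
Take 59 from A
Take 65 from B
Take 68 from B

Merged: [49, 53, 59, 65, 68, 75, 84, 91]


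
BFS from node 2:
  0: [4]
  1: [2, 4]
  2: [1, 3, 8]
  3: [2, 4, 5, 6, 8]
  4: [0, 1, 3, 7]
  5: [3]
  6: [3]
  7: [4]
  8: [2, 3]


Visit 2, enqueue [1, 3, 8]
Visit 1, enqueue [4]
Visit 3, enqueue [5, 6]
Visit 8, enqueue []
Visit 4, enqueue [0, 7]
Visit 5, enqueue []
Visit 6, enqueue []
Visit 0, enqueue []
Visit 7, enqueue []

BFS order: [2, 1, 3, 8, 4, 5, 6, 0, 7]


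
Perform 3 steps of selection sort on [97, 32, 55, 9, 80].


Initial: [97, 32, 55, 9, 80]
Step 1: min=9 at 3
  Swap: [9, 32, 55, 97, 80]
Step 2: min=32 at 1
  Swap: [9, 32, 55, 97, 80]
Step 3: min=55 at 2
  Swap: [9, 32, 55, 97, 80]

After 3 steps: [9, 32, 55, 97, 80]


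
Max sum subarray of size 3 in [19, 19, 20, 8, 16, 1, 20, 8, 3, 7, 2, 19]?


[0:3]: 58
[1:4]: 47
[2:5]: 44
[3:6]: 25
[4:7]: 37
[5:8]: 29
[6:9]: 31
[7:10]: 18
[8:11]: 12
[9:12]: 28

Max: 58 at [0:3]


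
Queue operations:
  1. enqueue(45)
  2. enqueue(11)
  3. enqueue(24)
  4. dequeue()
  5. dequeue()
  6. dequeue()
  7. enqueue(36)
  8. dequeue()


enqueue(45) -> [45]
enqueue(11) -> [45, 11]
enqueue(24) -> [45, 11, 24]
dequeue()->45, [11, 24]
dequeue()->11, [24]
dequeue()->24, []
enqueue(36) -> [36]
dequeue()->36, []

Final queue: []


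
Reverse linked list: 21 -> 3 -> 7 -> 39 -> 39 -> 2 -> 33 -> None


Step 1: curr=21, set curr.next=prev(None) | reversed so far: 21
Step 2: curr=3, set curr.next=prev(21) | reversed so far: 3 -> 21
Step 3: curr=7, set curr.next=prev(3) | reversed so far: 7 -> 3 -> 21
Step 4: curr=39, set curr.next=prev(7) | reversed so far: 39 -> 7 -> 3 -> 21
Step 5: curr=39, set curr.next=prev(39) | reversed so far: 39 -> 39 -> 7 -> 3 -> 21
Step 6: curr=2, set curr.next=prev(39) | reversed so far: 2 -> 39 -> 39 -> 7 -> 3 -> 21
Step 7: curr=33, set curr.next=prev(2) | reversed so far: 33 -> 2 -> 39 -> 39 -> 7 -> 3 -> 21

33 -> 2 -> 39 -> 39 -> 7 -> 3 -> 21 -> None


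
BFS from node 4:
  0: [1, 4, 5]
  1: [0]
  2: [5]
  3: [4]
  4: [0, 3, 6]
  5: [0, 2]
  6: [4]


Visit 4, enqueue [0, 3, 6]
Visit 0, enqueue [1, 5]
Visit 3, enqueue []
Visit 6, enqueue []
Visit 1, enqueue []
Visit 5, enqueue [2]
Visit 2, enqueue []

BFS order: [4, 0, 3, 6, 1, 5, 2]


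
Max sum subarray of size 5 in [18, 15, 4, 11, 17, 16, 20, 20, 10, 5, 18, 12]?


[0:5]: 65
[1:6]: 63
[2:7]: 68
[3:8]: 84
[4:9]: 83
[5:10]: 71
[6:11]: 73
[7:12]: 65

Max: 84 at [3:8]


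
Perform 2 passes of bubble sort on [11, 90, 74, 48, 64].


Initial: [11, 90, 74, 48, 64]
Pass 1: [11, 74, 48, 64, 90] (3 swaps)
Pass 2: [11, 48, 64, 74, 90] (2 swaps)

After 2 passes: [11, 48, 64, 74, 90]


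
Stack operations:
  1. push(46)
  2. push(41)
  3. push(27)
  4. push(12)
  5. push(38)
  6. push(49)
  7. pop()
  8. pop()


push(46) -> [46]
push(41) -> [46, 41]
push(27) -> [46, 41, 27]
push(12) -> [46, 41, 27, 12]
push(38) -> [46, 41, 27, 12, 38]
push(49) -> [46, 41, 27, 12, 38, 49]
pop()->49, [46, 41, 27, 12, 38]
pop()->38, [46, 41, 27, 12]

Final stack: [46, 41, 27, 12]


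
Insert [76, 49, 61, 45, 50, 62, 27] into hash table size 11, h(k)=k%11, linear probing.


Insert 76: h=10 -> slot 10
Insert 49: h=5 -> slot 5
Insert 61: h=6 -> slot 6
Insert 45: h=1 -> slot 1
Insert 50: h=6, 1 probes -> slot 7
Insert 62: h=7, 1 probes -> slot 8
Insert 27: h=5, 4 probes -> slot 9

Table: [None, 45, None, None, None, 49, 61, 50, 62, 27, 76]


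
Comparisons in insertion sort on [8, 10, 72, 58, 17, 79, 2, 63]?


Algorithm: insertion sort
Input: [8, 10, 72, 58, 17, 79, 2, 63]
Sorted: [2, 8, 10, 17, 58, 63, 72, 79]

17


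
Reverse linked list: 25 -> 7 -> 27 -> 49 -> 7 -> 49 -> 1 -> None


Step 1: curr=25, set curr.next=prev(None) | reversed so far: 25
Step 2: curr=7, set curr.next=prev(25) | reversed so far: 7 -> 25
Step 3: curr=27, set curr.next=prev(7) | reversed so far: 27 -> 7 -> 25
Step 4: curr=49, set curr.next=prev(27) | reversed so far: 49 -> 27 -> 7 -> 25
Step 5: curr=7, set curr.next=prev(49) | reversed so far: 7 -> 49 -> 27 -> 7 -> 25
Step 6: curr=49, set curr.next=prev(7) | reversed so far: 49 -> 7 -> 49 -> 27 -> 7 -> 25
Step 7: curr=1, set curr.next=prev(49) | reversed so far: 1 -> 49 -> 7 -> 49 -> 27 -> 7 -> 25

1 -> 49 -> 7 -> 49 -> 27 -> 7 -> 25 -> None


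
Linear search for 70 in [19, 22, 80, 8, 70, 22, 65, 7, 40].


i=0: 19!=70
i=1: 22!=70
i=2: 80!=70
i=3: 8!=70
i=4: 70==70 found!

Found at 4, 5 comps


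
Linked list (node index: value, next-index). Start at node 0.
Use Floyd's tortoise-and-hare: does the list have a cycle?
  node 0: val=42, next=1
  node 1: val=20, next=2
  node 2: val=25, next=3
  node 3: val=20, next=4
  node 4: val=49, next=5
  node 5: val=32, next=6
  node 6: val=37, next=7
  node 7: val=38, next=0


Floyd's tortoise (slow, +1) and hare (fast, +2):
  init: slow=0, fast=0
  step 1: slow=1, fast=2
  step 2: slow=2, fast=4
  step 3: slow=3, fast=6
  step 4: slow=4, fast=0
  step 5: slow=5, fast=2
  step 6: slow=6, fast=4
  step 7: slow=7, fast=6
  step 8: slow=0, fast=0
  slow == fast at node 0: cycle detected

Cycle: yes


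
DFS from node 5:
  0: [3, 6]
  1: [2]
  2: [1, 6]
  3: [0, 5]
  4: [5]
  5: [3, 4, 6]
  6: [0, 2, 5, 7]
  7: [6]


Visit 5, push [6, 4, 3]
Visit 3, push [0]
Visit 0, push [6]
Visit 6, push [7, 2]
Visit 2, push [1]
Visit 1, push []
Visit 7, push []
Visit 4, push []

DFS order: [5, 3, 0, 6, 2, 1, 7, 4]


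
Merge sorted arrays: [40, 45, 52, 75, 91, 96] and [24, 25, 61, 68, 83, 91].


Take 24 from B
Take 25 from B
Take 40 from A
Take 45 from A
Take 52 from A
Take 61 from B
Take 68 from B
Take 75 from A
Take 83 from B
Take 91 from A
Take 91 from B

Merged: [24, 25, 40, 45, 52, 61, 68, 75, 83, 91, 91, 96]


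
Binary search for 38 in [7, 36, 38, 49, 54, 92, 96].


Step 1: lo=0, hi=6, mid=3, val=49
Step 2: lo=0, hi=2, mid=1, val=36
Step 3: lo=2, hi=2, mid=2, val=38

Found at index 2


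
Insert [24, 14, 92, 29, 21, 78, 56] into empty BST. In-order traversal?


Insert 24: root
Insert 14: L from 24
Insert 92: R from 24
Insert 29: R from 24 -> L from 92
Insert 21: L from 24 -> R from 14
Insert 78: R from 24 -> L from 92 -> R from 29
Insert 56: R from 24 -> L from 92 -> R from 29 -> L from 78

In-order: [14, 21, 24, 29, 56, 78, 92]


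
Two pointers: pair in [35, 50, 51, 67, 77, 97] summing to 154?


lo=0(35)+hi=5(97)=132
lo=1(50)+hi=5(97)=147
lo=2(51)+hi=5(97)=148
lo=3(67)+hi=5(97)=164
lo=3(67)+hi=4(77)=144

No pair found


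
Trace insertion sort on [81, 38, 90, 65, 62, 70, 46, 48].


Initial: [81, 38, 90, 65, 62, 70, 46, 48]
Insert 38: [38, 81, 90, 65, 62, 70, 46, 48]
Insert 90: [38, 81, 90, 65, 62, 70, 46, 48]
Insert 65: [38, 65, 81, 90, 62, 70, 46, 48]
Insert 62: [38, 62, 65, 81, 90, 70, 46, 48]
Insert 70: [38, 62, 65, 70, 81, 90, 46, 48]
Insert 46: [38, 46, 62, 65, 70, 81, 90, 48]
Insert 48: [38, 46, 48, 62, 65, 70, 81, 90]

Sorted: [38, 46, 48, 62, 65, 70, 81, 90]


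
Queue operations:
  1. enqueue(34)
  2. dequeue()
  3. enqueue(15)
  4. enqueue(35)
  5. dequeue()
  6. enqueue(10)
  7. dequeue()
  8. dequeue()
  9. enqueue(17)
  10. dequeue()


enqueue(34) -> [34]
dequeue()->34, []
enqueue(15) -> [15]
enqueue(35) -> [15, 35]
dequeue()->15, [35]
enqueue(10) -> [35, 10]
dequeue()->35, [10]
dequeue()->10, []
enqueue(17) -> [17]
dequeue()->17, []

Final queue: []


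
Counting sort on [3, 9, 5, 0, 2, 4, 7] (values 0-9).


Input: [3, 9, 5, 0, 2, 4, 7]
Counts: [1, 0, 1, 1, 1, 1, 0, 1, 0, 1]

Sorted: [0, 2, 3, 4, 5, 7, 9]


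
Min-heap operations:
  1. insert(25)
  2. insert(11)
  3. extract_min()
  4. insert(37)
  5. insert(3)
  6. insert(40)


insert(25) -> [25]
insert(11) -> [11, 25]
extract_min()->11, [25]
insert(37) -> [25, 37]
insert(3) -> [3, 37, 25]
insert(40) -> [3, 37, 25, 40]

Final heap: [3, 37, 25, 40]


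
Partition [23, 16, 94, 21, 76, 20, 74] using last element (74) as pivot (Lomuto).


Pivot: 74
  23 <= 74: advance i (no swap)
  16 <= 74: advance i (no swap)
  21 <= 74: swap -> [23, 16, 21, 94, 76, 20, 74]
  20 <= 74: swap -> [23, 16, 21, 20, 76, 94, 74]
Place pivot at 4: [23, 16, 21, 20, 74, 94, 76]

Partitioned: [23, 16, 21, 20, 74, 94, 76]


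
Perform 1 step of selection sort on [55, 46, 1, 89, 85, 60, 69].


Initial: [55, 46, 1, 89, 85, 60, 69]
Step 1: min=1 at 2
  Swap: [1, 46, 55, 89, 85, 60, 69]

After 1 step: [1, 46, 55, 89, 85, 60, 69]


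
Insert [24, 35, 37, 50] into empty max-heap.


Insert 24: [24]
Insert 35: [35, 24]
Insert 37: [37, 24, 35]
Insert 50: [50, 37, 35, 24]

Final heap: [50, 37, 35, 24]


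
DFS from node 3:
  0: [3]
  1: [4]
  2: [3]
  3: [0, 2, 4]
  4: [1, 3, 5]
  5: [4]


Visit 3, push [4, 2, 0]
Visit 0, push []
Visit 2, push []
Visit 4, push [5, 1]
Visit 1, push []
Visit 5, push []

DFS order: [3, 0, 2, 4, 1, 5]


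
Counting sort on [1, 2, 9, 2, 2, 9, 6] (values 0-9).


Input: [1, 2, 9, 2, 2, 9, 6]
Counts: [0, 1, 3, 0, 0, 0, 1, 0, 0, 2]

Sorted: [1, 2, 2, 2, 6, 9, 9]


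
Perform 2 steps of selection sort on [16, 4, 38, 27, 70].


Initial: [16, 4, 38, 27, 70]
Step 1: min=4 at 1
  Swap: [4, 16, 38, 27, 70]
Step 2: min=16 at 1
  Swap: [4, 16, 38, 27, 70]

After 2 steps: [4, 16, 38, 27, 70]


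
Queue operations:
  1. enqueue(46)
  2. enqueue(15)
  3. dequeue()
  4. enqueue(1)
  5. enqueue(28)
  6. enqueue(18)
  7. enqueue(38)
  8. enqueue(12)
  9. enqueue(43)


enqueue(46) -> [46]
enqueue(15) -> [46, 15]
dequeue()->46, [15]
enqueue(1) -> [15, 1]
enqueue(28) -> [15, 1, 28]
enqueue(18) -> [15, 1, 28, 18]
enqueue(38) -> [15, 1, 28, 18, 38]
enqueue(12) -> [15, 1, 28, 18, 38, 12]
enqueue(43) -> [15, 1, 28, 18, 38, 12, 43]

Final queue: [15, 1, 28, 18, 38, 12, 43]


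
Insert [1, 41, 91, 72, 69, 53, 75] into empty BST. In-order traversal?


Insert 1: root
Insert 41: R from 1
Insert 91: R from 1 -> R from 41
Insert 72: R from 1 -> R from 41 -> L from 91
Insert 69: R from 1 -> R from 41 -> L from 91 -> L from 72
Insert 53: R from 1 -> R from 41 -> L from 91 -> L from 72 -> L from 69
Insert 75: R from 1 -> R from 41 -> L from 91 -> R from 72

In-order: [1, 41, 53, 69, 72, 75, 91]


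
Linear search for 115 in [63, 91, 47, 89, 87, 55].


i=0: 63!=115
i=1: 91!=115
i=2: 47!=115
i=3: 89!=115
i=4: 87!=115
i=5: 55!=115

Not found, 6 comps


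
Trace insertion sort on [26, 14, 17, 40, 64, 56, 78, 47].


Initial: [26, 14, 17, 40, 64, 56, 78, 47]
Insert 14: [14, 26, 17, 40, 64, 56, 78, 47]
Insert 17: [14, 17, 26, 40, 64, 56, 78, 47]
Insert 40: [14, 17, 26, 40, 64, 56, 78, 47]
Insert 64: [14, 17, 26, 40, 64, 56, 78, 47]
Insert 56: [14, 17, 26, 40, 56, 64, 78, 47]
Insert 78: [14, 17, 26, 40, 56, 64, 78, 47]
Insert 47: [14, 17, 26, 40, 47, 56, 64, 78]

Sorted: [14, 17, 26, 40, 47, 56, 64, 78]


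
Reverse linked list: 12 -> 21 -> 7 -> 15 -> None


Step 1: curr=12, set curr.next=prev(None) | reversed so far: 12
Step 2: curr=21, set curr.next=prev(12) | reversed so far: 21 -> 12
Step 3: curr=7, set curr.next=prev(21) | reversed so far: 7 -> 21 -> 12
Step 4: curr=15, set curr.next=prev(7) | reversed so far: 15 -> 7 -> 21 -> 12

15 -> 7 -> 21 -> 12 -> None


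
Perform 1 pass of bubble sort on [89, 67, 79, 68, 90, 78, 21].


Initial: [89, 67, 79, 68, 90, 78, 21]
Pass 1: [67, 79, 68, 89, 78, 21, 90] (5 swaps)

After 1 pass: [67, 79, 68, 89, 78, 21, 90]


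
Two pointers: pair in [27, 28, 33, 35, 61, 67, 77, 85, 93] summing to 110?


lo=0(27)+hi=8(93)=120
lo=0(27)+hi=7(85)=112
lo=0(27)+hi=6(77)=104
lo=1(28)+hi=6(77)=105
lo=2(33)+hi=6(77)=110

Yes: 33+77=110


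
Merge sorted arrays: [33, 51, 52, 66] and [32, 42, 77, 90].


Take 32 from B
Take 33 from A
Take 42 from B
Take 51 from A
Take 52 from A
Take 66 from A

Merged: [32, 33, 42, 51, 52, 66, 77, 90]


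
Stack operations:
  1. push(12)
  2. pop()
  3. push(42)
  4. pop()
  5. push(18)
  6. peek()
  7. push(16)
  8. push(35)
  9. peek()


push(12) -> [12]
pop()->12, []
push(42) -> [42]
pop()->42, []
push(18) -> [18]
peek()->18
push(16) -> [18, 16]
push(35) -> [18, 16, 35]
peek()->35

Final stack: [18, 16, 35]


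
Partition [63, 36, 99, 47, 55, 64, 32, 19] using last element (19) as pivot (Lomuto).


Pivot: 19
Place pivot at 0: [19, 36, 99, 47, 55, 64, 32, 63]

Partitioned: [19, 36, 99, 47, 55, 64, 32, 63]


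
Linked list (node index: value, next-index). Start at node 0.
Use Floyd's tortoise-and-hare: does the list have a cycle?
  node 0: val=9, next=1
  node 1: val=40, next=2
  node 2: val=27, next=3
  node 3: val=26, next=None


Floyd's tortoise (slow, +1) and hare (fast, +2):
  init: slow=0, fast=0
  step 1: slow=1, fast=2
  step 2: fast 2->3->None, no cycle

Cycle: no


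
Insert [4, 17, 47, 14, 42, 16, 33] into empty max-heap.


Insert 4: [4]
Insert 17: [17, 4]
Insert 47: [47, 4, 17]
Insert 14: [47, 14, 17, 4]
Insert 42: [47, 42, 17, 4, 14]
Insert 16: [47, 42, 17, 4, 14, 16]
Insert 33: [47, 42, 33, 4, 14, 16, 17]

Final heap: [47, 42, 33, 4, 14, 16, 17]


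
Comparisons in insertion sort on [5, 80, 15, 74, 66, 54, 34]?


Algorithm: insertion sort
Input: [5, 80, 15, 74, 66, 54, 34]
Sorted: [5, 15, 34, 54, 66, 74, 80]

17


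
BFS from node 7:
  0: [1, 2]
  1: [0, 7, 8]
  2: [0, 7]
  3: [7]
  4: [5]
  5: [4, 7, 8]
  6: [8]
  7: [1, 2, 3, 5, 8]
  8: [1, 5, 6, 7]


Visit 7, enqueue [1, 2, 3, 5, 8]
Visit 1, enqueue [0]
Visit 2, enqueue []
Visit 3, enqueue []
Visit 5, enqueue [4]
Visit 8, enqueue [6]
Visit 0, enqueue []
Visit 4, enqueue []
Visit 6, enqueue []

BFS order: [7, 1, 2, 3, 5, 8, 0, 4, 6]


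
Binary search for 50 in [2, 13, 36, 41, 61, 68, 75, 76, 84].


Step 1: lo=0, hi=8, mid=4, val=61
Step 2: lo=0, hi=3, mid=1, val=13
Step 3: lo=2, hi=3, mid=2, val=36
Step 4: lo=3, hi=3, mid=3, val=41

Not found


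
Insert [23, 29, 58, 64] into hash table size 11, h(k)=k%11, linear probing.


Insert 23: h=1 -> slot 1
Insert 29: h=7 -> slot 7
Insert 58: h=3 -> slot 3
Insert 64: h=9 -> slot 9

Table: [None, 23, None, 58, None, None, None, 29, None, 64, None]


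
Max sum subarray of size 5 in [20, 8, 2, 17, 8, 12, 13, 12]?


[0:5]: 55
[1:6]: 47
[2:7]: 52
[3:8]: 62

Max: 62 at [3:8]


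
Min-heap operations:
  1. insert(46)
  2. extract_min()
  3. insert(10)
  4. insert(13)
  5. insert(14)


insert(46) -> [46]
extract_min()->46, []
insert(10) -> [10]
insert(13) -> [10, 13]
insert(14) -> [10, 13, 14]

Final heap: [10, 13, 14]


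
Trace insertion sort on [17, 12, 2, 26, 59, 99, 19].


Initial: [17, 12, 2, 26, 59, 99, 19]
Insert 12: [12, 17, 2, 26, 59, 99, 19]
Insert 2: [2, 12, 17, 26, 59, 99, 19]
Insert 26: [2, 12, 17, 26, 59, 99, 19]
Insert 59: [2, 12, 17, 26, 59, 99, 19]
Insert 99: [2, 12, 17, 26, 59, 99, 19]
Insert 19: [2, 12, 17, 19, 26, 59, 99]

Sorted: [2, 12, 17, 19, 26, 59, 99]


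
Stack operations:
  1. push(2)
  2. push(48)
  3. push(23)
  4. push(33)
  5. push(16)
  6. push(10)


push(2) -> [2]
push(48) -> [2, 48]
push(23) -> [2, 48, 23]
push(33) -> [2, 48, 23, 33]
push(16) -> [2, 48, 23, 33, 16]
push(10) -> [2, 48, 23, 33, 16, 10]

Final stack: [2, 48, 23, 33, 16, 10]


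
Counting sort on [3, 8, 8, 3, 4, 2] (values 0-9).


Input: [3, 8, 8, 3, 4, 2]
Counts: [0, 0, 1, 2, 1, 0, 0, 0, 2, 0]

Sorted: [2, 3, 3, 4, 8, 8]


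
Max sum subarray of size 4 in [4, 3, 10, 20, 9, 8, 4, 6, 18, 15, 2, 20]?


[0:4]: 37
[1:5]: 42
[2:6]: 47
[3:7]: 41
[4:8]: 27
[5:9]: 36
[6:10]: 43
[7:11]: 41
[8:12]: 55

Max: 55 at [8:12]


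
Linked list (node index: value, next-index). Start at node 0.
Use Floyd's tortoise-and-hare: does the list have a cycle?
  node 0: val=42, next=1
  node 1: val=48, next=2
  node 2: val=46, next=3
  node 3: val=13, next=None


Floyd's tortoise (slow, +1) and hare (fast, +2):
  init: slow=0, fast=0
  step 1: slow=1, fast=2
  step 2: fast 2->3->None, no cycle

Cycle: no


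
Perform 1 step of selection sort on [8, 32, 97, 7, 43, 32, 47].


Initial: [8, 32, 97, 7, 43, 32, 47]
Step 1: min=7 at 3
  Swap: [7, 32, 97, 8, 43, 32, 47]

After 1 step: [7, 32, 97, 8, 43, 32, 47]


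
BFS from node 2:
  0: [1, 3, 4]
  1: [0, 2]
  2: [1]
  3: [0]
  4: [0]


Visit 2, enqueue [1]
Visit 1, enqueue [0]
Visit 0, enqueue [3, 4]
Visit 3, enqueue []
Visit 4, enqueue []

BFS order: [2, 1, 0, 3, 4]


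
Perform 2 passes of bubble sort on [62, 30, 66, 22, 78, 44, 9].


Initial: [62, 30, 66, 22, 78, 44, 9]
Pass 1: [30, 62, 22, 66, 44, 9, 78] (4 swaps)
Pass 2: [30, 22, 62, 44, 9, 66, 78] (3 swaps)

After 2 passes: [30, 22, 62, 44, 9, 66, 78]


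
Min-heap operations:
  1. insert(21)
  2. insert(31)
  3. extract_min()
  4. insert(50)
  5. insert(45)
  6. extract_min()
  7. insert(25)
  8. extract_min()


insert(21) -> [21]
insert(31) -> [21, 31]
extract_min()->21, [31]
insert(50) -> [31, 50]
insert(45) -> [31, 50, 45]
extract_min()->31, [45, 50]
insert(25) -> [25, 50, 45]
extract_min()->25, [45, 50]

Final heap: [45, 50]


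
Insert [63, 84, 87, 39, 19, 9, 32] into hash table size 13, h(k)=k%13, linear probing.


Insert 63: h=11 -> slot 11
Insert 84: h=6 -> slot 6
Insert 87: h=9 -> slot 9
Insert 39: h=0 -> slot 0
Insert 19: h=6, 1 probes -> slot 7
Insert 9: h=9, 1 probes -> slot 10
Insert 32: h=6, 2 probes -> slot 8

Table: [39, None, None, None, None, None, 84, 19, 32, 87, 9, 63, None]


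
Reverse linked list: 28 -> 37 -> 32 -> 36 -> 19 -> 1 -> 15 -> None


Step 1: curr=28, set curr.next=prev(None) | reversed so far: 28
Step 2: curr=37, set curr.next=prev(28) | reversed so far: 37 -> 28
Step 3: curr=32, set curr.next=prev(37) | reversed so far: 32 -> 37 -> 28
Step 4: curr=36, set curr.next=prev(32) | reversed so far: 36 -> 32 -> 37 -> 28
Step 5: curr=19, set curr.next=prev(36) | reversed so far: 19 -> 36 -> 32 -> 37 -> 28
Step 6: curr=1, set curr.next=prev(19) | reversed so far: 1 -> 19 -> 36 -> 32 -> 37 -> 28
Step 7: curr=15, set curr.next=prev(1) | reversed so far: 15 -> 1 -> 19 -> 36 -> 32 -> 37 -> 28

15 -> 1 -> 19 -> 36 -> 32 -> 37 -> 28 -> None


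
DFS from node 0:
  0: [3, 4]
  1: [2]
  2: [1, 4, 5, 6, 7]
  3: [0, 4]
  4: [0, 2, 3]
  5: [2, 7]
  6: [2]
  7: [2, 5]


Visit 0, push [4, 3]
Visit 3, push [4]
Visit 4, push [2]
Visit 2, push [7, 6, 5, 1]
Visit 1, push []
Visit 5, push [7]
Visit 7, push []
Visit 6, push []

DFS order: [0, 3, 4, 2, 1, 5, 7, 6]


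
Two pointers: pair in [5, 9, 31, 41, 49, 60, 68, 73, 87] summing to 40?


lo=0(5)+hi=8(87)=92
lo=0(5)+hi=7(73)=78
lo=0(5)+hi=6(68)=73
lo=0(5)+hi=5(60)=65
lo=0(5)+hi=4(49)=54
lo=0(5)+hi=3(41)=46
lo=0(5)+hi=2(31)=36
lo=1(9)+hi=2(31)=40

Yes: 9+31=40


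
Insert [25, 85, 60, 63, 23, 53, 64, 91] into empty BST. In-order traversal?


Insert 25: root
Insert 85: R from 25
Insert 60: R from 25 -> L from 85
Insert 63: R from 25 -> L from 85 -> R from 60
Insert 23: L from 25
Insert 53: R from 25 -> L from 85 -> L from 60
Insert 64: R from 25 -> L from 85 -> R from 60 -> R from 63
Insert 91: R from 25 -> R from 85

In-order: [23, 25, 53, 60, 63, 64, 85, 91]


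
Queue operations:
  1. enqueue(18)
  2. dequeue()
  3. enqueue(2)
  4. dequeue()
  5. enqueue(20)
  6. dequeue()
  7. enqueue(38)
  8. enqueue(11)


enqueue(18) -> [18]
dequeue()->18, []
enqueue(2) -> [2]
dequeue()->2, []
enqueue(20) -> [20]
dequeue()->20, []
enqueue(38) -> [38]
enqueue(11) -> [38, 11]

Final queue: [38, 11]


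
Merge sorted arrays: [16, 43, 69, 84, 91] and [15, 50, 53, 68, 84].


Take 15 from B
Take 16 from A
Take 43 from A
Take 50 from B
Take 53 from B
Take 68 from B
Take 69 from A
Take 84 from A
Take 84 from B

Merged: [15, 16, 43, 50, 53, 68, 69, 84, 84, 91]


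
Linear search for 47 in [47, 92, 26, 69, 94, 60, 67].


i=0: 47==47 found!

Found at 0, 1 comps


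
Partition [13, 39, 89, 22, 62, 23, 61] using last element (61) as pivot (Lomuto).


Pivot: 61
  13 <= 61: advance i (no swap)
  39 <= 61: advance i (no swap)
  22 <= 61: swap -> [13, 39, 22, 89, 62, 23, 61]
  23 <= 61: swap -> [13, 39, 22, 23, 62, 89, 61]
Place pivot at 4: [13, 39, 22, 23, 61, 89, 62]

Partitioned: [13, 39, 22, 23, 61, 89, 62]


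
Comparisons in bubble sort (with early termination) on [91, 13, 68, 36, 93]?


Algorithm: bubble sort (with early termination)
Input: [91, 13, 68, 36, 93]
Sorted: [13, 36, 68, 91, 93]

9


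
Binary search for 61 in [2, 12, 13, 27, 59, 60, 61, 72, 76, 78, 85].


Step 1: lo=0, hi=10, mid=5, val=60
Step 2: lo=6, hi=10, mid=8, val=76
Step 3: lo=6, hi=7, mid=6, val=61

Found at index 6


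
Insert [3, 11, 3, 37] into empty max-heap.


Insert 3: [3]
Insert 11: [11, 3]
Insert 3: [11, 3, 3]
Insert 37: [37, 11, 3, 3]

Final heap: [37, 11, 3, 3]


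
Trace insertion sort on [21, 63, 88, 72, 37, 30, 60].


Initial: [21, 63, 88, 72, 37, 30, 60]
Insert 63: [21, 63, 88, 72, 37, 30, 60]
Insert 88: [21, 63, 88, 72, 37, 30, 60]
Insert 72: [21, 63, 72, 88, 37, 30, 60]
Insert 37: [21, 37, 63, 72, 88, 30, 60]
Insert 30: [21, 30, 37, 63, 72, 88, 60]
Insert 60: [21, 30, 37, 60, 63, 72, 88]

Sorted: [21, 30, 37, 60, 63, 72, 88]


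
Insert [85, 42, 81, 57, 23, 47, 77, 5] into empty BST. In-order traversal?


Insert 85: root
Insert 42: L from 85
Insert 81: L from 85 -> R from 42
Insert 57: L from 85 -> R from 42 -> L from 81
Insert 23: L from 85 -> L from 42
Insert 47: L from 85 -> R from 42 -> L from 81 -> L from 57
Insert 77: L from 85 -> R from 42 -> L from 81 -> R from 57
Insert 5: L from 85 -> L from 42 -> L from 23

In-order: [5, 23, 42, 47, 57, 77, 81, 85]


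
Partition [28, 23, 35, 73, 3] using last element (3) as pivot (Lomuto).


Pivot: 3
Place pivot at 0: [3, 23, 35, 73, 28]

Partitioned: [3, 23, 35, 73, 28]


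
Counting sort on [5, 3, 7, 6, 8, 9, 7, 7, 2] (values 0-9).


Input: [5, 3, 7, 6, 8, 9, 7, 7, 2]
Counts: [0, 0, 1, 1, 0, 1, 1, 3, 1, 1]

Sorted: [2, 3, 5, 6, 7, 7, 7, 8, 9]


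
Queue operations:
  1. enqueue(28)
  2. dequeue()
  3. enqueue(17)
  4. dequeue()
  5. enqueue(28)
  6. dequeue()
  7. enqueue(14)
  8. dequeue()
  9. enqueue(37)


enqueue(28) -> [28]
dequeue()->28, []
enqueue(17) -> [17]
dequeue()->17, []
enqueue(28) -> [28]
dequeue()->28, []
enqueue(14) -> [14]
dequeue()->14, []
enqueue(37) -> [37]

Final queue: [37]


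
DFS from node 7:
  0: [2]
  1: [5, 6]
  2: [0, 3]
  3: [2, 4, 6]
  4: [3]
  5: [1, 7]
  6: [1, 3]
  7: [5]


Visit 7, push [5]
Visit 5, push [1]
Visit 1, push [6]
Visit 6, push [3]
Visit 3, push [4, 2]
Visit 2, push [0]
Visit 0, push []
Visit 4, push []

DFS order: [7, 5, 1, 6, 3, 2, 0, 4]


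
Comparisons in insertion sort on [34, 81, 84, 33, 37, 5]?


Algorithm: insertion sort
Input: [34, 81, 84, 33, 37, 5]
Sorted: [5, 33, 34, 37, 81, 84]

13


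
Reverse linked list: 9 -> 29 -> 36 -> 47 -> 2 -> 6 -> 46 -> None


Step 1: curr=9, set curr.next=prev(None) | reversed so far: 9
Step 2: curr=29, set curr.next=prev(9) | reversed so far: 29 -> 9
Step 3: curr=36, set curr.next=prev(29) | reversed so far: 36 -> 29 -> 9
Step 4: curr=47, set curr.next=prev(36) | reversed so far: 47 -> 36 -> 29 -> 9
Step 5: curr=2, set curr.next=prev(47) | reversed so far: 2 -> 47 -> 36 -> 29 -> 9
Step 6: curr=6, set curr.next=prev(2) | reversed so far: 6 -> 2 -> 47 -> 36 -> 29 -> 9
Step 7: curr=46, set curr.next=prev(6) | reversed so far: 46 -> 6 -> 2 -> 47 -> 36 -> 29 -> 9

46 -> 6 -> 2 -> 47 -> 36 -> 29 -> 9 -> None


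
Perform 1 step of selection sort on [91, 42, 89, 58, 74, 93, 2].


Initial: [91, 42, 89, 58, 74, 93, 2]
Step 1: min=2 at 6
  Swap: [2, 42, 89, 58, 74, 93, 91]

After 1 step: [2, 42, 89, 58, 74, 93, 91]


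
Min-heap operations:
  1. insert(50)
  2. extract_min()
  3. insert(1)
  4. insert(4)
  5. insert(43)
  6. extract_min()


insert(50) -> [50]
extract_min()->50, []
insert(1) -> [1]
insert(4) -> [1, 4]
insert(43) -> [1, 4, 43]
extract_min()->1, [4, 43]

Final heap: [4, 43]


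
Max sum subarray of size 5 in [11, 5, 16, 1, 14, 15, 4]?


[0:5]: 47
[1:6]: 51
[2:7]: 50

Max: 51 at [1:6]


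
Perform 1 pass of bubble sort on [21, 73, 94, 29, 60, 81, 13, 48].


Initial: [21, 73, 94, 29, 60, 81, 13, 48]
Pass 1: [21, 73, 29, 60, 81, 13, 48, 94] (5 swaps)

After 1 pass: [21, 73, 29, 60, 81, 13, 48, 94]


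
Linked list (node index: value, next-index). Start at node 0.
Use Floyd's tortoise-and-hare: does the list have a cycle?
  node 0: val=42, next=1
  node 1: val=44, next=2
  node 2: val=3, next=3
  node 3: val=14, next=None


Floyd's tortoise (slow, +1) and hare (fast, +2):
  init: slow=0, fast=0
  step 1: slow=1, fast=2
  step 2: fast 2->3->None, no cycle

Cycle: no


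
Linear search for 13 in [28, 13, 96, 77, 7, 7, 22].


i=0: 28!=13
i=1: 13==13 found!

Found at 1, 2 comps


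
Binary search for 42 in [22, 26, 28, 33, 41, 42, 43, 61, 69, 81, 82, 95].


Step 1: lo=0, hi=11, mid=5, val=42

Found at index 5


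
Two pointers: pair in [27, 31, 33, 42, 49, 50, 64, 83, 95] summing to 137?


lo=0(27)+hi=8(95)=122
lo=1(31)+hi=8(95)=126
lo=2(33)+hi=8(95)=128
lo=3(42)+hi=8(95)=137

Yes: 42+95=137


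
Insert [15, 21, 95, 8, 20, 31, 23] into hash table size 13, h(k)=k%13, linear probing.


Insert 15: h=2 -> slot 2
Insert 21: h=8 -> slot 8
Insert 95: h=4 -> slot 4
Insert 8: h=8, 1 probes -> slot 9
Insert 20: h=7 -> slot 7
Insert 31: h=5 -> slot 5
Insert 23: h=10 -> slot 10

Table: [None, None, 15, None, 95, 31, None, 20, 21, 8, 23, None, None]


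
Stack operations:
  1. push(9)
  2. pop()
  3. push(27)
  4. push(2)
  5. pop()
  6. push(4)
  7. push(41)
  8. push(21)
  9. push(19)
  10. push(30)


push(9) -> [9]
pop()->9, []
push(27) -> [27]
push(2) -> [27, 2]
pop()->2, [27]
push(4) -> [27, 4]
push(41) -> [27, 4, 41]
push(21) -> [27, 4, 41, 21]
push(19) -> [27, 4, 41, 21, 19]
push(30) -> [27, 4, 41, 21, 19, 30]

Final stack: [27, 4, 41, 21, 19, 30]


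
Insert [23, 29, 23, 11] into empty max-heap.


Insert 23: [23]
Insert 29: [29, 23]
Insert 23: [29, 23, 23]
Insert 11: [29, 23, 23, 11]

Final heap: [29, 23, 23, 11]


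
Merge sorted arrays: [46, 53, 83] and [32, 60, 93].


Take 32 from B
Take 46 from A
Take 53 from A
Take 60 from B
Take 83 from A

Merged: [32, 46, 53, 60, 83, 93]


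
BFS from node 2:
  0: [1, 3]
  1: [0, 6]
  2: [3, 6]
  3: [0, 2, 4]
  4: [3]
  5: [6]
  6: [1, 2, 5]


Visit 2, enqueue [3, 6]
Visit 3, enqueue [0, 4]
Visit 6, enqueue [1, 5]
Visit 0, enqueue []
Visit 4, enqueue []
Visit 1, enqueue []
Visit 5, enqueue []

BFS order: [2, 3, 6, 0, 4, 1, 5]


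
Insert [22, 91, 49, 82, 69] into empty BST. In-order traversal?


Insert 22: root
Insert 91: R from 22
Insert 49: R from 22 -> L from 91
Insert 82: R from 22 -> L from 91 -> R from 49
Insert 69: R from 22 -> L from 91 -> R from 49 -> L from 82

In-order: [22, 49, 69, 82, 91]


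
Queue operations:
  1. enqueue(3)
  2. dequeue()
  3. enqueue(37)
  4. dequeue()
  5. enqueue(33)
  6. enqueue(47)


enqueue(3) -> [3]
dequeue()->3, []
enqueue(37) -> [37]
dequeue()->37, []
enqueue(33) -> [33]
enqueue(47) -> [33, 47]

Final queue: [33, 47]


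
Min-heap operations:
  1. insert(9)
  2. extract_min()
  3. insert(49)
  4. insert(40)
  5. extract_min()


insert(9) -> [9]
extract_min()->9, []
insert(49) -> [49]
insert(40) -> [40, 49]
extract_min()->40, [49]

Final heap: [49]


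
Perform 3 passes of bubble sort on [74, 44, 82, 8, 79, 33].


Initial: [74, 44, 82, 8, 79, 33]
Pass 1: [44, 74, 8, 79, 33, 82] (4 swaps)
Pass 2: [44, 8, 74, 33, 79, 82] (2 swaps)
Pass 3: [8, 44, 33, 74, 79, 82] (2 swaps)

After 3 passes: [8, 44, 33, 74, 79, 82]


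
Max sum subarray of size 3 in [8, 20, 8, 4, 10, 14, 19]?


[0:3]: 36
[1:4]: 32
[2:5]: 22
[3:6]: 28
[4:7]: 43

Max: 43 at [4:7]


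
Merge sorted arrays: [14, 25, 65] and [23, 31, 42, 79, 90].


Take 14 from A
Take 23 from B
Take 25 from A
Take 31 from B
Take 42 from B
Take 65 from A

Merged: [14, 23, 25, 31, 42, 65, 79, 90]


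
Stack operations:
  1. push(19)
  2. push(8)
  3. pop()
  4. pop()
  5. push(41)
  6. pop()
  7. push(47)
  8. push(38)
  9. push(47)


push(19) -> [19]
push(8) -> [19, 8]
pop()->8, [19]
pop()->19, []
push(41) -> [41]
pop()->41, []
push(47) -> [47]
push(38) -> [47, 38]
push(47) -> [47, 38, 47]

Final stack: [47, 38, 47]


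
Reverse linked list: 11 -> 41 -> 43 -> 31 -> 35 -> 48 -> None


Step 1: curr=11, set curr.next=prev(None) | reversed so far: 11
Step 2: curr=41, set curr.next=prev(11) | reversed so far: 41 -> 11
Step 3: curr=43, set curr.next=prev(41) | reversed so far: 43 -> 41 -> 11
Step 4: curr=31, set curr.next=prev(43) | reversed so far: 31 -> 43 -> 41 -> 11
Step 5: curr=35, set curr.next=prev(31) | reversed so far: 35 -> 31 -> 43 -> 41 -> 11
Step 6: curr=48, set curr.next=prev(35) | reversed so far: 48 -> 35 -> 31 -> 43 -> 41 -> 11

48 -> 35 -> 31 -> 43 -> 41 -> 11 -> None


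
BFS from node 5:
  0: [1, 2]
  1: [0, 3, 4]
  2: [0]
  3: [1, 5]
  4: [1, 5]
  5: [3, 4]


Visit 5, enqueue [3, 4]
Visit 3, enqueue [1]
Visit 4, enqueue []
Visit 1, enqueue [0]
Visit 0, enqueue [2]
Visit 2, enqueue []

BFS order: [5, 3, 4, 1, 0, 2]


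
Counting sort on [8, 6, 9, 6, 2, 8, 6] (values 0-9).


Input: [8, 6, 9, 6, 2, 8, 6]
Counts: [0, 0, 1, 0, 0, 0, 3, 0, 2, 1]

Sorted: [2, 6, 6, 6, 8, 8, 9]


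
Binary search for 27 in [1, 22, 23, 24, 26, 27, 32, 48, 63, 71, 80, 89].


Step 1: lo=0, hi=11, mid=5, val=27

Found at index 5


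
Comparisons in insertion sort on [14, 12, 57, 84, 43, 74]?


Algorithm: insertion sort
Input: [14, 12, 57, 84, 43, 74]
Sorted: [12, 14, 43, 57, 74, 84]

8


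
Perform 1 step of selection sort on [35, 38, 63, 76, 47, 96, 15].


Initial: [35, 38, 63, 76, 47, 96, 15]
Step 1: min=15 at 6
  Swap: [15, 38, 63, 76, 47, 96, 35]

After 1 step: [15, 38, 63, 76, 47, 96, 35]


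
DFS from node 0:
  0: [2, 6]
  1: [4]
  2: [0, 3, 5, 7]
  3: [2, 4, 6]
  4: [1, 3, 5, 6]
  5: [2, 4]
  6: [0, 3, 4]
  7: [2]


Visit 0, push [6, 2]
Visit 2, push [7, 5, 3]
Visit 3, push [6, 4]
Visit 4, push [6, 5, 1]
Visit 1, push []
Visit 5, push []
Visit 6, push []
Visit 7, push []

DFS order: [0, 2, 3, 4, 1, 5, 6, 7]


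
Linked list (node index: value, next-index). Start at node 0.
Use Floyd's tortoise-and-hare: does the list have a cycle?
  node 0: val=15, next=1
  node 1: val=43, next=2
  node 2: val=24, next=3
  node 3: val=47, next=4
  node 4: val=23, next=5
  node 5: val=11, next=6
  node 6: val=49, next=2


Floyd's tortoise (slow, +1) and hare (fast, +2):
  init: slow=0, fast=0
  step 1: slow=1, fast=2
  step 2: slow=2, fast=4
  step 3: slow=3, fast=6
  step 4: slow=4, fast=3
  step 5: slow=5, fast=5
  slow == fast at node 5: cycle detected

Cycle: yes


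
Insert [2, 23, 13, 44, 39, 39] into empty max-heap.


Insert 2: [2]
Insert 23: [23, 2]
Insert 13: [23, 2, 13]
Insert 44: [44, 23, 13, 2]
Insert 39: [44, 39, 13, 2, 23]
Insert 39: [44, 39, 39, 2, 23, 13]

Final heap: [44, 39, 39, 2, 23, 13]


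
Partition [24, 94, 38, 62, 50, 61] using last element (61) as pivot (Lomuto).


Pivot: 61
  24 <= 61: advance i (no swap)
  38 <= 61: swap -> [24, 38, 94, 62, 50, 61]
  50 <= 61: swap -> [24, 38, 50, 62, 94, 61]
Place pivot at 3: [24, 38, 50, 61, 94, 62]

Partitioned: [24, 38, 50, 61, 94, 62]


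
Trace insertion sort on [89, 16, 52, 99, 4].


Initial: [89, 16, 52, 99, 4]
Insert 16: [16, 89, 52, 99, 4]
Insert 52: [16, 52, 89, 99, 4]
Insert 99: [16, 52, 89, 99, 4]
Insert 4: [4, 16, 52, 89, 99]

Sorted: [4, 16, 52, 89, 99]


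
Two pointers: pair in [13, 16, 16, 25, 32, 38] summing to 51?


lo=0(13)+hi=5(38)=51

Yes: 13+38=51


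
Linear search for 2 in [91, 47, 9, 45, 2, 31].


i=0: 91!=2
i=1: 47!=2
i=2: 9!=2
i=3: 45!=2
i=4: 2==2 found!

Found at 4, 5 comps


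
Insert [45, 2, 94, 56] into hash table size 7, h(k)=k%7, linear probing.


Insert 45: h=3 -> slot 3
Insert 2: h=2 -> slot 2
Insert 94: h=3, 1 probes -> slot 4
Insert 56: h=0 -> slot 0

Table: [56, None, 2, 45, 94, None, None]


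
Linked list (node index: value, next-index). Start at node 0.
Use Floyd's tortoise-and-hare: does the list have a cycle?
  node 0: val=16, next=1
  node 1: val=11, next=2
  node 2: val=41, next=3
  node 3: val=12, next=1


Floyd's tortoise (slow, +1) and hare (fast, +2):
  init: slow=0, fast=0
  step 1: slow=1, fast=2
  step 2: slow=2, fast=1
  step 3: slow=3, fast=3
  slow == fast at node 3: cycle detected

Cycle: yes


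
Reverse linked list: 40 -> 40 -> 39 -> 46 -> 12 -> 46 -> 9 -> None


Step 1: curr=40, set curr.next=prev(None) | reversed so far: 40
Step 2: curr=40, set curr.next=prev(40) | reversed so far: 40 -> 40
Step 3: curr=39, set curr.next=prev(40) | reversed so far: 39 -> 40 -> 40
Step 4: curr=46, set curr.next=prev(39) | reversed so far: 46 -> 39 -> 40 -> 40
Step 5: curr=12, set curr.next=prev(46) | reversed so far: 12 -> 46 -> 39 -> 40 -> 40
Step 6: curr=46, set curr.next=prev(12) | reversed so far: 46 -> 12 -> 46 -> 39 -> 40 -> 40
Step 7: curr=9, set curr.next=prev(46) | reversed so far: 9 -> 46 -> 12 -> 46 -> 39 -> 40 -> 40

9 -> 46 -> 12 -> 46 -> 39 -> 40 -> 40 -> None


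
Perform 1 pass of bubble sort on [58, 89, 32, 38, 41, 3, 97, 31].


Initial: [58, 89, 32, 38, 41, 3, 97, 31]
Pass 1: [58, 32, 38, 41, 3, 89, 31, 97] (5 swaps)

After 1 pass: [58, 32, 38, 41, 3, 89, 31, 97]


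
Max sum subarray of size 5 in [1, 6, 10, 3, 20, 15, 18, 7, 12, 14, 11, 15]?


[0:5]: 40
[1:6]: 54
[2:7]: 66
[3:8]: 63
[4:9]: 72
[5:10]: 66
[6:11]: 62
[7:12]: 59

Max: 72 at [4:9]


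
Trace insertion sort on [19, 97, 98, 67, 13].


Initial: [19, 97, 98, 67, 13]
Insert 97: [19, 97, 98, 67, 13]
Insert 98: [19, 97, 98, 67, 13]
Insert 67: [19, 67, 97, 98, 13]
Insert 13: [13, 19, 67, 97, 98]

Sorted: [13, 19, 67, 97, 98]


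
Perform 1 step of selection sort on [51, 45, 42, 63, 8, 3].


Initial: [51, 45, 42, 63, 8, 3]
Step 1: min=3 at 5
  Swap: [3, 45, 42, 63, 8, 51]

After 1 step: [3, 45, 42, 63, 8, 51]


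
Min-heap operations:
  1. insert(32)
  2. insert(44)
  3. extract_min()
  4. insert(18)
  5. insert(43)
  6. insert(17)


insert(32) -> [32]
insert(44) -> [32, 44]
extract_min()->32, [44]
insert(18) -> [18, 44]
insert(43) -> [18, 44, 43]
insert(17) -> [17, 18, 43, 44]

Final heap: [17, 18, 43, 44]


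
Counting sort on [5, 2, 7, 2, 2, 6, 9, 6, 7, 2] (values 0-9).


Input: [5, 2, 7, 2, 2, 6, 9, 6, 7, 2]
Counts: [0, 0, 4, 0, 0, 1, 2, 2, 0, 1]

Sorted: [2, 2, 2, 2, 5, 6, 6, 7, 7, 9]


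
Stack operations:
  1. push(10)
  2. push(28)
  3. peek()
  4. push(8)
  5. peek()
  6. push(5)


push(10) -> [10]
push(28) -> [10, 28]
peek()->28
push(8) -> [10, 28, 8]
peek()->8
push(5) -> [10, 28, 8, 5]

Final stack: [10, 28, 8, 5]


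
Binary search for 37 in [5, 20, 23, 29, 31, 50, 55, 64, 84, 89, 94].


Step 1: lo=0, hi=10, mid=5, val=50
Step 2: lo=0, hi=4, mid=2, val=23
Step 3: lo=3, hi=4, mid=3, val=29
Step 4: lo=4, hi=4, mid=4, val=31

Not found


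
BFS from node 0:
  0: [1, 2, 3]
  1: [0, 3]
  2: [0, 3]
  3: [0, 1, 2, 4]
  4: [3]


Visit 0, enqueue [1, 2, 3]
Visit 1, enqueue []
Visit 2, enqueue []
Visit 3, enqueue [4]
Visit 4, enqueue []

BFS order: [0, 1, 2, 3, 4]


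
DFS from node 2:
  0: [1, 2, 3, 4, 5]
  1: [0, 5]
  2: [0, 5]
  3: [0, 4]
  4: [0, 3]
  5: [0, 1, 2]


Visit 2, push [5, 0]
Visit 0, push [5, 4, 3, 1]
Visit 1, push [5]
Visit 5, push []
Visit 3, push [4]
Visit 4, push []

DFS order: [2, 0, 1, 5, 3, 4]


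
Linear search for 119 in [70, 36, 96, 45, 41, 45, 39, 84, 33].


i=0: 70!=119
i=1: 36!=119
i=2: 96!=119
i=3: 45!=119
i=4: 41!=119
i=5: 45!=119
i=6: 39!=119
i=7: 84!=119
i=8: 33!=119

Not found, 9 comps


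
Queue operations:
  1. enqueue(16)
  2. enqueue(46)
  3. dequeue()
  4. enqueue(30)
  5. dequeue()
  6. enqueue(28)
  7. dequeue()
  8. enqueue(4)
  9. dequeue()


enqueue(16) -> [16]
enqueue(46) -> [16, 46]
dequeue()->16, [46]
enqueue(30) -> [46, 30]
dequeue()->46, [30]
enqueue(28) -> [30, 28]
dequeue()->30, [28]
enqueue(4) -> [28, 4]
dequeue()->28, [4]

Final queue: [4]


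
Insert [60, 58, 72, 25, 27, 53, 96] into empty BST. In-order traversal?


Insert 60: root
Insert 58: L from 60
Insert 72: R from 60
Insert 25: L from 60 -> L from 58
Insert 27: L from 60 -> L from 58 -> R from 25
Insert 53: L from 60 -> L from 58 -> R from 25 -> R from 27
Insert 96: R from 60 -> R from 72

In-order: [25, 27, 53, 58, 60, 72, 96]


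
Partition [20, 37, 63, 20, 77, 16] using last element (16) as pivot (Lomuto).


Pivot: 16
Place pivot at 0: [16, 37, 63, 20, 77, 20]

Partitioned: [16, 37, 63, 20, 77, 20]


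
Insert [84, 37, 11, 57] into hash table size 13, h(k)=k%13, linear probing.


Insert 84: h=6 -> slot 6
Insert 37: h=11 -> slot 11
Insert 11: h=11, 1 probes -> slot 12
Insert 57: h=5 -> slot 5

Table: [None, None, None, None, None, 57, 84, None, None, None, None, 37, 11]


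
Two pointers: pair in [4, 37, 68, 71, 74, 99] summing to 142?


lo=0(4)+hi=5(99)=103
lo=1(37)+hi=5(99)=136
lo=2(68)+hi=5(99)=167
lo=2(68)+hi=4(74)=142

Yes: 68+74=142


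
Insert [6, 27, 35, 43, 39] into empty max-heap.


Insert 6: [6]
Insert 27: [27, 6]
Insert 35: [35, 6, 27]
Insert 43: [43, 35, 27, 6]
Insert 39: [43, 39, 27, 6, 35]

Final heap: [43, 39, 27, 6, 35]


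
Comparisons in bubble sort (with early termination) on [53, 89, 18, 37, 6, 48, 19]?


Algorithm: bubble sort (with early termination)
Input: [53, 89, 18, 37, 6, 48, 19]
Sorted: [6, 18, 19, 37, 48, 53, 89]

20


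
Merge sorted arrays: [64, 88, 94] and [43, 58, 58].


Take 43 from B
Take 58 from B
Take 58 from B

Merged: [43, 58, 58, 64, 88, 94]
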